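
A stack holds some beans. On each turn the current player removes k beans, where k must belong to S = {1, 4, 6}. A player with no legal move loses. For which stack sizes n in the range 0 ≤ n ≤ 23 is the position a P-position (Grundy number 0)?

0, 2, 5, 7, 10, 12, 15, 17, 20, 22

G(0) = 0
G(1) = mex{0} = 1
G(2) = mex{1} = 0
G(3) = mex{0} = 1
G(4) = mex{1,0} = 2
G(5) = mex{2,1} = 0
G(6) = mex{0,0,0} = 1
G(7) = mex{1,1,1} = 0
G(8) = mex{0,2,0} = 1
G(9) = mex{1,0,1} = 2
G(10) = mex{2,1,2} = 0
G(11) = mex{0,0,0} = 1
G(12) = mex{1,1,1} = 0
G(13) = mex{0,2,0} = 1
G(14) = mex{1,0,1} = 2
G(15) = mex{2,1,2} = 0
G(16) = mex{0,0,0} = 1
G(17) = mex{1,1,1} = 0
G(18) = mex{0,2,0} = 1
G(19) = mex{1,0,1} = 2
G(20) = mex{2,1,2} = 0
G(21) = mex{0,0,0} = 1
G(22) = mex{1,1,1} = 0
G(23) = mex{0,2,0} = 1
P-positions are exactly the n with G(n) = 0.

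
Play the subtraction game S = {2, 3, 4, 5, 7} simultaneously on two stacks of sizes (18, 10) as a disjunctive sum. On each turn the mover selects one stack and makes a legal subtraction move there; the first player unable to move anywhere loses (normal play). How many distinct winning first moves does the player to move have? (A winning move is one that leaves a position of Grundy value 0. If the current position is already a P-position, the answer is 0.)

0

All stacks use S = {2, 3, 4, 5, 7}:
n :  0  1  2  3  4  5  6  7  8  9 10 11 12 13 14 15 16 17 18
G :  0  0  1  1  2  2  3  3  4  0  0  1  1  2  2  3  3  4  0
Stack A: G(18) = 0.
Stack B: G(10) = 0.
Combined Grundy value = 0 ⊕ 0 = 0.
A winning move leaves total XOR = 0, i.e. changes one component's Grundy value g to g ⊕ X where X is the current total.
Stack A: target g' = 0⊕0 = 0, but every legal move changes the Grundy value (mex property), so 0 moves.
Stack B: target g' = 0⊕0 = 0, but every legal move changes the Grundy value (mex property), so 0 moves.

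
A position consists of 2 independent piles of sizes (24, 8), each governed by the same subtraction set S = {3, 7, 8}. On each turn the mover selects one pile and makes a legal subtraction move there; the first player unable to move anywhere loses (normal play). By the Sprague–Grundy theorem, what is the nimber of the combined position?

3

All piles use S = {3, 7, 8}:
G(0) = 0
G(1) = mex{} = 0
G(2) = mex{} = 0
G(3) = mex{0} = 1
G(4) = mex{0} = 1
G(5) = mex{0} = 1
G(6) = mex{1} = 0
G(7) = mex{1,0} = 2
G(8) = mex{1,0,0} = 2
G(9) = mex{0,0,0} = 1
G(10) = mex{2,1,0} = 3
G(11) = mex{2,1,1} = 0
G(12) = mex{1,1,1} = 0
G(13) = mex{3,0,1} = 2
G(14) = mex{0,2,0} = 1
G(15) = mex{0,2,2} = 1
G(16) = mex{2,1,2} = 0
G(17) = mex{1,3,1} = 0
G(18) = mex{1,0,3} = 2
G(19) = mex{0,0,0} = 1
G(20) = mex{0,2,0} = 1
G(21) = mex{2,1,2} = 0
G(22) = mex{1,1,1} = 0
G(23) = mex{1,0,1} = 2
G(24) = mex{0,0,0} = 1
Pile A: G(24) = 1.
Pile B: G(8) = 2.
Combined Grundy value = 1 ⊕ 2 = 3.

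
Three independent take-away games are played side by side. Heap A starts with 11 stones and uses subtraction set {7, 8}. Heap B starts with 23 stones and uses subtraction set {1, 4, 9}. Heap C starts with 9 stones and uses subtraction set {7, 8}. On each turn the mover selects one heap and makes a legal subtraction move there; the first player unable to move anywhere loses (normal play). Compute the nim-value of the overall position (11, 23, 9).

1

Heap A, S = {7, 8}:
n :  0  1  2  3  4  5  6  7  8  9 10 11
G :  0  0  0  0  0  0  0  1  1  1  1  1
G_A(11) = 1.
Heap B, S = {1, 4, 9}:
G(0) = 0
G(1) = mex{0} = 1
G(2) = mex{1} = 0
G(3) = mex{0} = 1
G(4) = mex{1,0} = 2
G(5) = mex{2,1} = 0
G(6) = mex{0,0} = 1
G(7) = mex{1,1} = 0
G(8) = mex{0,2} = 1
G(9) = mex{1,0,0} = 2
G(10) = mex{2,1,1} = 0
G(11) = mex{0,0,0} = 1
G(12) = mex{1,1,1} = 0
G(13) = mex{0,2,2} = 1
G(14) = mex{1,0,0} = 2
G(15) = mex{2,1,1} = 0
G(16) = mex{0,0,0} = 1
G(17) = mex{1,1,1} = 0
G(18) = mex{0,2,2} = 1
G(19) = mex{1,0,0} = 2
G(20) = mex{2,1,1} = 0
G(21) = mex{0,0,0} = 1
G(22) = mex{1,1,1} = 0
G(23) = mex{0,2,2} = 1
G_B(23) = 1.
Heap C, S = {7, 8}:
n : 0 1 2 3 4 5 6 7 8 9
G : 0 0 0 0 0 0 0 1 1 1
G_C(9) = 1.
Combined Grundy value = 1 ⊕ 1 ⊕ 1 = 1.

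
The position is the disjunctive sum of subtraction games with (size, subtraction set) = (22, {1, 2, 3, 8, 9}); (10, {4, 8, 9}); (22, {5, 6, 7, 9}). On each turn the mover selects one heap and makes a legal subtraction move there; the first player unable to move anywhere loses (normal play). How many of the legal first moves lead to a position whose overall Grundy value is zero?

Heap A, S = {1, 2, 3, 8, 9}:
n :  0  1  2  3  4  5  6  7  8  9 10 11 12 13 14 15 16 17 18 19 20 21 22
G :  0  1  2  3  0  1  2  3  4  5  0  1  2  3  0  1  2  3  4  5  0  1  2
G_A(22) = 2.
Heap B, S = {4, 8, 9}:
n :  0  1  2  3  4  5  6  7  8  9 10
G :  0  0  0  0  1  1  1  1  2  2  2
G_B(10) = 2.
Heap C, S = {5, 6, 7, 9}:
n :  0  1  2  3  4  5  6  7  8  9 10 11 12 13 14 15 16 17 18 19 20 21 22
G :  0  0  0  0  0  1  1  1  1  1  2  2  2  2  0  0  0  0  0  1  1  1  1
G_C(22) = 1.
Combined Grundy value = 2 ⊕ 2 ⊕ 1 = 1.
A winning move leaves total XOR = 0, i.e. changes one component's Grundy value g to g ⊕ X where X is the current total.
Heap A: need g' = 2⊕1 = 3. Options: 22−1→G=1, 22−2→G=0, 22−3→G=5, 22−8→G=0, 22−9→G=3. Hits: 1.
Heap B: need g' = 2⊕1 = 3. Options: 10−4→G=1, 10−8→G=0, 10−9→G=0. Hits: 0.
Heap C: need g' = 1⊕1 = 0. Options: 22−5→G=0, 22−6→G=0, 22−7→G=0, 22−9→G=2. Hits: 3.

4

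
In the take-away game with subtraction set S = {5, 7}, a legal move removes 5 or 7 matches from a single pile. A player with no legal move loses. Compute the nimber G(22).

n :  0  1  2  3  4  5  6  7  8  9 10 11 12 13 14 15 16 17 18 19 20 21 22
G :  0  0  0  0  0  1  1  1  1  1  2  2  0  0  0  0  0  1  1  1  1  1  2

2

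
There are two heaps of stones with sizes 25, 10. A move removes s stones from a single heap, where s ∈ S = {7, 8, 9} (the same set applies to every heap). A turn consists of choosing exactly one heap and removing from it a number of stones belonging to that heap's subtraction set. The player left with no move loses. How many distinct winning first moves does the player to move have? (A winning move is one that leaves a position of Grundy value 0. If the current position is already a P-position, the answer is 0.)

0

All heaps use S = {7, 8, 9}:
G(0) = 0
G(1) = mex{} = 0
G(2) = mex{} = 0
G(3) = mex{} = 0
G(4) = mex{} = 0
G(5) = mex{} = 0
G(6) = mex{} = 0
G(7) = mex{0} = 1
G(8) = mex{0,0} = 1
G(9) = mex{0,0,0} = 1
G(10) = mex{0,0,0} = 1
G(11) = mex{0,0,0} = 1
G(12) = mex{0,0,0} = 1
G(13) = mex{0,0,0} = 1
G(14) = mex{1,0,0} = 2
G(15) = mex{1,1,0} = 2
G(16) = mex{1,1,1} = 0
G(17) = mex{1,1,1} = 0
G(18) = mex{1,1,1} = 0
G(19) = mex{1,1,1} = 0
G(20) = mex{1,1,1} = 0
G(21) = mex{2,1,1} = 0
G(22) = mex{2,2,1} = 0
G(23) = mex{0,2,2} = 1
G(24) = mex{0,0,2} = 1
G(25) = mex{0,0,0} = 1
Heap A: G(25) = 1.
Heap B: G(10) = 1.
Combined Grundy value = 1 ⊕ 1 = 0.
A winning move leaves total XOR = 0, i.e. changes one component's Grundy value g to g ⊕ X where X is the current total.
Heap A: target g' = 1⊕0 = 1, but every legal move changes the Grundy value (mex property), so 0 moves.
Heap B: target g' = 1⊕0 = 1, but every legal move changes the Grundy value (mex property), so 0 moves.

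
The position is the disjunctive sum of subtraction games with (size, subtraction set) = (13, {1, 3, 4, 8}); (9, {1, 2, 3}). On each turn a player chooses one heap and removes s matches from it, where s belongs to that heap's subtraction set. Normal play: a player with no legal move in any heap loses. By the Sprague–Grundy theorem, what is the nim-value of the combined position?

3

Heap A, S = {1, 3, 4, 8}:
G(0) = 0
G(1) = mex{0} = 1
G(2) = mex{1} = 0
G(3) = mex{0,0} = 1
G(4) = mex{1,1,0} = 2
G(5) = mex{2,0,1} = 3
G(6) = mex{3,1,0} = 2
G(7) = mex{2,2,1} = 0
G(8) = mex{0,3,2,0} = 1
G(9) = mex{1,2,3,1} = 0
G(10) = mex{0,0,2,0} = 1
G(11) = mex{1,1,0,1} = 2
G(12) = mex{2,0,1,2} = 3
G(13) = mex{3,1,0,3} = 2
G_A(13) = 2.
Heap B, S = {1, 2, 3}:
n : 0 1 2 3 4 5 6 7 8 9
G : 0 1 2 3 0 1 2 3 0 1
G_B(9) = 1.
Combined Grundy value = 2 ⊕ 1 = 3.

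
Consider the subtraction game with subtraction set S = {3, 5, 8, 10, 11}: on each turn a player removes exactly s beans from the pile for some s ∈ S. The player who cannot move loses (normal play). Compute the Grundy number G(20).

G(0) = 0
G(1) = mex{} = 0
G(2) = mex{} = 0
G(3) = mex{0} = 1
G(4) = mex{0} = 1
G(5) = mex{0,0} = 1
G(6) = mex{1,0} = 2
G(7) = mex{1,0} = 2
G(8) = mex{1,1,0} = 2
G(9) = mex{2,1,0} = 3
G(10) = mex{2,1,0,0} = 3
G(11) = mex{2,2,1,0,0} = 3
G(12) = mex{3,2,1,0,0} = 4
G(13) = mex{3,2,1,1,0} = 4
G(14) = mex{3,3,2,1,1} = 0
G(15) = mex{4,3,2,1,1} = 0
G(16) = mex{4,3,2,2,1} = 0
G(17) = mex{0,4,3,2,2} = 1
G(18) = mex{0,4,3,2,2} = 1
G(19) = mex{0,0,3,3,2} = 1
G(20) = mex{1,0,4,3,3} = 2

2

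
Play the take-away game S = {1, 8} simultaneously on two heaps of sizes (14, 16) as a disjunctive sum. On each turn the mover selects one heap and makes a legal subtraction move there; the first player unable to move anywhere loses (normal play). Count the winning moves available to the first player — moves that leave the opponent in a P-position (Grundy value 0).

All heaps use S = {1, 8}:
n :  0  1  2  3  4  5  6  7  8  9 10 11 12 13 14 15 16
G :  0  1  0  1  0  1  0  1  2  0  1  0  1  0  1  0  1
Heap A: G(14) = 1.
Heap B: G(16) = 1.
Combined Grundy value = 1 ⊕ 1 = 0.
A winning move leaves total XOR = 0, i.e. changes one component's Grundy value g to g ⊕ X where X is the current total.
Heap A: target g' = 1⊕0 = 1, but every legal move changes the Grundy value (mex property), so 0 moves.
Heap B: target g' = 1⊕0 = 1, but every legal move changes the Grundy value (mex property), so 0 moves.

0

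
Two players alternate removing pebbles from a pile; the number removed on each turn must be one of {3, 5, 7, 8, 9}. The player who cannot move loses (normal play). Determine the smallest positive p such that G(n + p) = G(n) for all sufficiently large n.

12

G(0) = 0
G(1) = mex{} = 0
G(2) = mex{} = 0
G(3) = mex{0} = 1
G(4) = mex{0} = 1
G(5) = mex{0,0} = 1
G(6) = mex{1,0} = 2
G(7) = mex{1,0,0} = 2
G(8) = mex{1,1,0,0} = 2
G(9) = mex{2,1,0,0,0} = 3
G(10) = mex{2,1,1,0,0} = 3
G(11) = mex{2,2,1,1,0} = 3
G(12) = mex{3,2,1,1,1} = 0
G(13) = mex{3,2,2,1,1} = 0
G(14) = mex{3,3,2,2,1} = 0
G(15) = mex{0,3,2,2,2} = 1
G(16) = mex{0,3,3,2,2} = 1
G(17) = mex{0,0,3,3,2} = 1
G(18) = mex{1,0,3,3,3} = 2
G(19) = mex{1,0,0,3,3} = 2
G(20) = mex{1,1,0,0,3} = 2
G(21) = mex{2,1,0,0,0} = 3
G(22) = mex{2,1,1,0,0} = 3
G(23) = mex{2,2,1,1,0} = 3
G(24) = mex{3,2,1,1,1} = 0
G(25) = mex{3,2,2,1,1} = 0
G(n+12) = G(n) holds for n = 0,…,8 (a full window of length max(S) = 9), so the sequence is purely periodic with period 12.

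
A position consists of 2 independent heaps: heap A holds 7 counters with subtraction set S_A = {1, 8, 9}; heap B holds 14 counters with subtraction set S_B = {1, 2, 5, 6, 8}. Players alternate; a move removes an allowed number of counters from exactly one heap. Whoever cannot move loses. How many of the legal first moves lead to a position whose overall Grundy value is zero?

2

Heap A, S = {1, 8, 9}:
n : 0 1 2 3 4 5 6 7
G : 0 1 0 1 0 1 0 1
G_A(7) = 1.
Heap B, S = {1, 2, 5, 6, 8}:
n :  0  1  2  3  4  5  6  7  8  9 10 11 12 13 14
G :  0  1  2  0  1  2  3  0  1  2  0  1  2  3  0
G_B(14) = 0.
Combined Grundy value = 1 ⊕ 0 = 1.
A winning move leaves total XOR = 0, i.e. changes one component's Grundy value g to g ⊕ X where X is the current total.
Heap A: need g' = 1⊕1 = 0. Options: 7−1→G=0. Hits: 1.
Heap B: need g' = 0⊕1 = 1. Options: 14−1→G=3, 14−2→G=2, 14−5→G=2, 14−6→G=1, 14−8→G=3. Hits: 1.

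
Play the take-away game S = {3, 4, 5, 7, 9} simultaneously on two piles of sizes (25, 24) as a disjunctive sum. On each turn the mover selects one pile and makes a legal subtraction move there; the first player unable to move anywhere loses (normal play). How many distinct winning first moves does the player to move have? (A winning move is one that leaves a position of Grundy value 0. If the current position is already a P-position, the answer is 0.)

0

All piles use S = {3, 4, 5, 7, 9}:
G(0) = 0
G(1) = mex{} = 0
G(2) = mex{} = 0
G(3) = mex{0} = 1
G(4) = mex{0,0} = 1
G(5) = mex{0,0,0} = 1
G(6) = mex{1,0,0} = 2
G(7) = mex{1,1,0,0} = 2
G(8) = mex{1,1,1,0} = 2
G(9) = mex{2,1,1,0,0} = 3
G(10) = mex{2,2,1,1,0} = 3
G(11) = mex{2,2,2,1,0} = 3
G(12) = mex{3,2,2,1,1} = 0
G(13) = mex{3,3,2,2,1} = 0
G(14) = mex{3,3,3,2,1} = 0
G(15) = mex{0,3,3,2,2} = 1
G(16) = mex{0,0,3,3,2} = 1
G(17) = mex{0,0,0,3,2} = 1
G(18) = mex{1,0,0,3,3} = 2
G(19) = mex{1,1,0,0,3} = 2
G(20) = mex{1,1,1,0,3} = 2
G(21) = mex{2,1,1,0,0} = 3
G(22) = mex{2,2,1,1,0} = 3
G(23) = mex{2,2,2,1,0} = 3
G(24) = mex{3,2,2,1,1} = 0
G(25) = mex{3,3,2,2,1} = 0
Pile A: G(25) = 0.
Pile B: G(24) = 0.
Combined Grundy value = 0 ⊕ 0 = 0.
A winning move leaves total XOR = 0, i.e. changes one component's Grundy value g to g ⊕ X where X is the current total.
Pile A: target g' = 0⊕0 = 0, but every legal move changes the Grundy value (mex property), so 0 moves.
Pile B: target g' = 0⊕0 = 0, but every legal move changes the Grundy value (mex property), so 0 moves.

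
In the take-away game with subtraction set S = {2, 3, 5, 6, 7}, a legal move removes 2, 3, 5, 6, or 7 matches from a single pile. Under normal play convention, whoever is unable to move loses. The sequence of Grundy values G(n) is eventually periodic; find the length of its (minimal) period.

9

G(0) = 0
G(1) = mex{} = 0
G(2) = mex{0} = 1
G(3) = mex{0,0} = 1
G(4) = mex{1,0} = 2
G(5) = mex{1,1,0} = 2
G(6) = mex{2,1,0,0} = 3
G(7) = mex{2,2,1,0,0} = 3
G(8) = mex{3,2,1,1,0} = 4
G(9) = mex{3,3,2,1,1} = 0
G(10) = mex{4,3,2,2,1} = 0
G(11) = mex{0,4,3,2,2} = 1
G(12) = mex{0,0,3,3,2} = 1
G(13) = mex{1,0,4,3,3} = 2
G(14) = mex{1,1,0,4,3} = 2
G(15) = mex{2,1,0,0,4} = 3
G(16) = mex{2,2,1,0,0} = 3
G(17) = mex{3,2,1,1,0} = 4
G(18) = mex{3,3,2,1,1} = 0
G(19) = mex{4,3,2,2,1} = 0
G(n+9) = G(n) holds for n = 0,…,6 (a full window of length max(S) = 7), so the sequence is purely periodic with period 9.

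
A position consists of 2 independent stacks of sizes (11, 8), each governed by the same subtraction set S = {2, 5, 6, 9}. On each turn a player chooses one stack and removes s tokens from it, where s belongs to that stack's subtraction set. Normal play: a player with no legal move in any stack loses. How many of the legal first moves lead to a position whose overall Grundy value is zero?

All stacks use S = {2, 5, 6, 9}:
G(0) = 0
G(1) = mex{} = 0
G(2) = mex{0} = 1
G(3) = mex{0} = 1
G(4) = mex{1} = 0
G(5) = mex{1,0} = 2
G(6) = mex{0,0,0} = 1
G(7) = mex{2,1,0} = 3
G(8) = mex{1,1,1} = 0
G(9) = mex{3,0,1,0} = 2
G(10) = mex{0,2,0,0} = 1
G(11) = mex{2,1,2,1} = 0
Stack A: G(11) = 0.
Stack B: G(8) = 0.
Combined Grundy value = 0 ⊕ 0 = 0.
A winning move leaves total XOR = 0, i.e. changes one component's Grundy value g to g ⊕ X where X is the current total.
Stack A: target g' = 0⊕0 = 0, but every legal move changes the Grundy value (mex property), so 0 moves.
Stack B: target g' = 0⊕0 = 0, but every legal move changes the Grundy value (mex property), so 0 moves.

0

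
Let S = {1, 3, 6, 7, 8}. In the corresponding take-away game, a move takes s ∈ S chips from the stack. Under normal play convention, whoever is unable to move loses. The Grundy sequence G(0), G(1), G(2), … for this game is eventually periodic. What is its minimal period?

13

G(0) = 0
G(1) = mex{0} = 1
G(2) = mex{1} = 0
G(3) = mex{0,0} = 1
G(4) = mex{1,1} = 0
G(5) = mex{0,0} = 1
G(6) = mex{1,1,0} = 2
G(7) = mex{2,0,1,0} = 3
G(8) = mex{3,1,0,1,0} = 2
G(9) = mex{2,2,1,0,1} = 3
G(10) = mex{3,3,0,1,0} = 2
G(11) = mex{2,2,1,0,1} = 3
G(12) = mex{3,3,2,1,0} = 4
G(13) = mex{4,2,3,2,1} = 0
G(14) = mex{0,3,2,3,2} = 1
G(15) = mex{1,4,3,2,3} = 0
G(16) = mex{0,0,2,3,2} = 1
G(17) = mex{1,1,3,2,3} = 0
G(18) = mex{0,0,4,3,2} = 1
G(19) = mex{1,1,0,4,3} = 2
G(20) = mex{2,0,1,0,4} = 3
G(21) = mex{3,1,0,1,0} = 2
G(22) = mex{2,2,1,0,1} = 3
G(23) = mex{3,3,0,1,0} = 2
G(24) = mex{2,2,1,0,1} = 3
G(25) = mex{3,3,2,1,0} = 4
G(26) = mex{4,2,3,2,1} = 0
G(27) = mex{0,3,2,3,2} = 1
G(n+13) = G(n) holds for n = 0,…,7 (a full window of length max(S) = 8), so the sequence is purely periodic with period 13.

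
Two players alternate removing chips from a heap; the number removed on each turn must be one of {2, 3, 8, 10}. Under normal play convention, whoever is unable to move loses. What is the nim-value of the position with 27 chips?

2

n :  0  1  2  3  4  5  6  7  8  9 10 11 12 13 14 15 16 17 18 19 20 21 22 23 24 25 26 27
G :  0  0  1  1  2  0  0  1  1  2  2  3  0  4  1  2  2  0  0  1  1  2  2  0  0  1  1  2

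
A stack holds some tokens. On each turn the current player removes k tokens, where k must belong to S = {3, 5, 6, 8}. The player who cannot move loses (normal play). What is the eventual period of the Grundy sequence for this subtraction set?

G(0) = 0
G(1) = mex{} = 0
G(2) = mex{} = 0
G(3) = mex{0} = 1
G(4) = mex{0} = 1
G(5) = mex{0,0} = 1
G(6) = mex{1,0,0} = 2
G(7) = mex{1,0,0} = 2
G(8) = mex{1,1,0,0} = 2
G(9) = mex{2,1,1,0} = 3
G(10) = mex{2,1,1,0} = 3
G(11) = mex{2,2,1,1} = 0
G(12) = mex{3,2,2,1} = 0
G(13) = mex{3,2,2,1} = 0
G(14) = mex{0,3,2,2} = 1
G(15) = mex{0,3,3,2} = 1
G(16) = mex{0,0,3,2} = 1
G(17) = mex{1,0,0,3} = 2
G(18) = mex{1,0,0,3} = 2
G(19) = mex{1,1,0,0} = 2
G(20) = mex{2,1,1,0} = 3
G(21) = mex{2,1,1,0} = 3
G(22) = mex{2,2,1,1} = 0
G(23) = mex{3,2,2,1} = 0
G(n+11) = G(n) holds for n = 0,…,7 (a full window of length max(S) = 8), so the sequence is purely periodic with period 11.

11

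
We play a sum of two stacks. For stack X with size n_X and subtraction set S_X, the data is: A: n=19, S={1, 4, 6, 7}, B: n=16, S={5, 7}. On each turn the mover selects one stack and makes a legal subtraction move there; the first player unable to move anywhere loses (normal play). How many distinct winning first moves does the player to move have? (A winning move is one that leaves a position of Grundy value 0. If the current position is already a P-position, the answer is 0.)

4

Stack A, S = {1, 4, 6, 7}:
G(0) = 0
G(1) = mex{0} = 1
G(2) = mex{1} = 0
G(3) = mex{0} = 1
G(4) = mex{1,0} = 2
G(5) = mex{2,1} = 0
G(6) = mex{0,0,0} = 1
G(7) = mex{1,1,1,0} = 2
G(8) = mex{2,2,0,1} = 3
G(9) = mex{3,0,1,0} = 2
G(10) = mex{2,1,2,1} = 0
G(11) = mex{0,2,0,2} = 1
G(12) = mex{1,3,1,0} = 2
G(13) = mex{2,2,2,1} = 0
G(14) = mex{0,0,3,2} = 1
G(15) = mex{1,1,2,3} = 0
G(16) = mex{0,2,0,2} = 1
G(17) = mex{1,0,1,0} = 2
G(18) = mex{2,1,2,1} = 0
G(19) = mex{0,0,0,2} = 1
G_A(19) = 1.
Stack B, S = {5, 7}:
n :  0  1  2  3  4  5  6  7  8  9 10 11 12 13 14 15 16
G :  0  0  0  0  0  1  1  1  1  1  2  2  0  0  0  0  0
G_B(16) = 0.
Combined Grundy value = 1 ⊕ 0 = 1.
A winning move leaves total XOR = 0, i.e. changes one component's Grundy value g to g ⊕ X where X is the current total.
Stack A: need g' = 1⊕1 = 0. Options: 19−1→G=0, 19−4→G=0, 19−6→G=0, 19−7→G=2. Hits: 3.
Stack B: need g' = 0⊕1 = 1. Options: 16−5→G=2, 16−7→G=1. Hits: 1.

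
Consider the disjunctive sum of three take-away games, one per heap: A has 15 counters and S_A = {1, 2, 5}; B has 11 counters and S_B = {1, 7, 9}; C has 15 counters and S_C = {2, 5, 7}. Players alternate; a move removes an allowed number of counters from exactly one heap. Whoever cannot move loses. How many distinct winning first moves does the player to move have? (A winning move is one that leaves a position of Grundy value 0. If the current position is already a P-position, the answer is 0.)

Heap A, S = {1, 2, 5}:
G(0) = 0
G(1) = mex{0} = 1
G(2) = mex{1,0} = 2
G(3) = mex{2,1} = 0
G(4) = mex{0,2} = 1
G(5) = mex{1,0,0} = 2
G(6) = mex{2,1,1} = 0
G(7) = mex{0,2,2} = 1
G(8) = mex{1,0,0} = 2
G(9) = mex{2,1,1} = 0
G(10) = mex{0,2,2} = 1
G(11) = mex{1,0,0} = 2
G(12) = mex{2,1,1} = 0
G(13) = mex{0,2,2} = 1
G(14) = mex{1,0,0} = 2
G(15) = mex{2,1,1} = 0
G_A(15) = 0.
Heap B, S = {1, 7, 9}:
n :  0  1  2  3  4  5  6  7  8  9 10 11
G :  0  1  0  1  0  1  0  1  0  1  0  1
G_B(11) = 1.
Heap C, S = {2, 5, 7}:
G(0) = 0
G(1) = mex{} = 0
G(2) = mex{0} = 1
G(3) = mex{0} = 1
G(4) = mex{1} = 0
G(5) = mex{1,0} = 2
G(6) = mex{0,0} = 1
G(7) = mex{2,1,0} = 3
G(8) = mex{1,1,0} = 2
G(9) = mex{3,0,1} = 2
G(10) = mex{2,2,1} = 0
G(11) = mex{2,1,0} = 3
G(12) = mex{0,3,2} = 1
G(13) = mex{3,2,1} = 0
G(14) = mex{1,2,3} = 0
G(15) = mex{0,0,2} = 1
G_C(15) = 1.
Combined Grundy value = 0 ⊕ 1 ⊕ 1 = 0.
A winning move leaves total XOR = 0, i.e. changes one component's Grundy value g to g ⊕ X where X is the current total.
Heap A: target g' = 0⊕0 = 0, but every legal move changes the Grundy value (mex property), so 0 moves.
Heap B: target g' = 1⊕0 = 1, but every legal move changes the Grundy value (mex property), so 0 moves.
Heap C: target g' = 1⊕0 = 1, but every legal move changes the Grundy value (mex property), so 0 moves.

0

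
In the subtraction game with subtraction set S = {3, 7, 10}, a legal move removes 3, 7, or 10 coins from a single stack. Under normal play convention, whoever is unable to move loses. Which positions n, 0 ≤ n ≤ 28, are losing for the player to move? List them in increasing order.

0, 1, 2, 6, 14, 15, 19, 20, 28

n :  0  1  2  3  4  5  6  7  8  9 10 11 12 13 14 15 16 17 18 19 20 21 22 23 24 25 26 27 28
G :  0  0  0  1  1  1  0  2  2  1  3  3  2  2  0  0  3  1  1  0  0  2  1  1  3  2  2  2  0
P-positions are exactly the n with G(n) = 0.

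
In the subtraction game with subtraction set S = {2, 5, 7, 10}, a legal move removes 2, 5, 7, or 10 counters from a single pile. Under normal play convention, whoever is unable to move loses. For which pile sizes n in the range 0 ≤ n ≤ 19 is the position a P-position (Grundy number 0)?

0, 1, 4, 12, 13, 16

G(0) = 0
G(1) = mex{} = 0
G(2) = mex{0} = 1
G(3) = mex{0} = 1
G(4) = mex{1} = 0
G(5) = mex{1,0} = 2
G(6) = mex{0,0} = 1
G(7) = mex{2,1,0} = 3
G(8) = mex{1,1,0} = 2
G(9) = mex{3,0,1} = 2
G(10) = mex{2,2,1,0} = 3
G(11) = mex{2,1,0,0} = 3
G(12) = mex{3,3,2,1} = 0
G(13) = mex{3,2,1,1} = 0
G(14) = mex{0,2,3,0} = 1
G(15) = mex{0,3,2,2} = 1
G(16) = mex{1,3,2,1} = 0
G(17) = mex{1,0,3,3} = 2
G(18) = mex{0,0,3,2} = 1
G(19) = mex{2,1,0,2} = 3
P-positions are exactly the n with G(n) = 0.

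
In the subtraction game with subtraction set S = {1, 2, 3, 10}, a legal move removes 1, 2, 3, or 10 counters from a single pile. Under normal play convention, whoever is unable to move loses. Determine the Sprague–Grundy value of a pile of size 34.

n :  0  1  2  3  4  5  6  7  8  9 10 11 12 13 14 15 16 17 18 19 20 21 22 23 24 25 26 27 28 29 30 31 32 33 34
G :  0  1  2  3  0  1  2  3  0  1  2  3  0  1  2  3  0  1  2  3  0  1  2  3  0  1  2  3  0  1  2  3  0  1  2

2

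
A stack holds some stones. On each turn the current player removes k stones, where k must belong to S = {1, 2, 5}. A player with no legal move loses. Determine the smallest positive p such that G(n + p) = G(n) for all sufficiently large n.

3

G(0) = 0
G(1) = mex{0} = 1
G(2) = mex{1,0} = 2
G(3) = mex{2,1} = 0
G(4) = mex{0,2} = 1
G(5) = mex{1,0,0} = 2
G(6) = mex{2,1,1} = 0
G(7) = mex{0,2,2} = 1
G(8) = mex{1,0,0} = 2
G(9) = mex{2,1,1} = 0
G(10) = mex{0,2,2} = 1
G(11) = mex{1,0,0} = 2
G(12) = mex{2,1,1} = 0
G(13) = mex{0,2,2} = 1
G(14) = mex{1,0,0} = 2
G(n+3) = G(n) holds for n = 0,…,4 (a full window of length max(S) = 5), so the sequence is purely periodic with period 3.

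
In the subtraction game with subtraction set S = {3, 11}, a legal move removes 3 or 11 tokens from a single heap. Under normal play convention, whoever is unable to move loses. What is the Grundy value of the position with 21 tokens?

0

G(0) = 0
G(1) = mex{} = 0
G(2) = mex{} = 0
G(3) = mex{0} = 1
G(4) = mex{0} = 1
G(5) = mex{0} = 1
G(6) = mex{1} = 0
G(7) = mex{1} = 0
G(8) = mex{1} = 0
G(9) = mex{0} = 1
G(10) = mex{0} = 1
G(11) = mex{0,0} = 1
G(12) = mex{1,0} = 2
G(13) = mex{1,0} = 2
G(14) = mex{1,1} = 0
G(15) = mex{2,1} = 0
G(16) = mex{2,1} = 0
G(17) = mex{0,0} = 1
G(18) = mex{0,0} = 1
G(19) = mex{0,0} = 1
G(20) = mex{1,1} = 0
G(21) = mex{1,1} = 0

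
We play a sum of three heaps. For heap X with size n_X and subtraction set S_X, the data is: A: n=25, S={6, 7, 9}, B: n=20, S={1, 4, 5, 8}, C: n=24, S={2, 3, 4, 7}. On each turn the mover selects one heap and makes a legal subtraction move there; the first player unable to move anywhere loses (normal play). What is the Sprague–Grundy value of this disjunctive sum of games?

0

Heap A, S = {6, 7, 9}:
n :  0  1  2  3  4  5  6  7  8  9 10 11 12 13 14 15 16 17 18 19 20 21 22 23 24 25
G :  0  0  0  0  0  0  1  1  1  1  1  1  2  2  2  0  0  0  0  0  0  1  1  1  1  1
G_A(25) = 1.
Heap B, S = {1, 4, 5, 8}:
n :  0  1  2  3  4  5  6  7  8  9 10 11 12 13 14 15 16 17 18 19 20
G :  0  1  0  1  2  3  2  3  4  0  1  0  1  2  3  2  3  4  0  1  0
G_B(20) = 0.
Heap C, S = {2, 3, 4, 7}:
G(0) = 0
G(1) = mex{} = 0
G(2) = mex{0} = 1
G(3) = mex{0,0} = 1
G(4) = mex{1,0,0} = 2
G(5) = mex{1,1,0} = 2
G(6) = mex{2,1,1} = 0
G(7) = mex{2,2,1,0} = 3
G(8) = mex{0,2,2,0} = 1
G(9) = mex{3,0,2,1} = 4
G(10) = mex{1,3,0,1} = 2
G(11) = mex{4,1,3,2} = 0
G(12) = mex{2,4,1,2} = 0
G(13) = mex{0,2,4,0} = 1
G(14) = mex{0,0,2,3} = 1
G(15) = mex{1,0,0,1} = 2
G(16) = mex{1,1,0,4} = 2
G(17) = mex{2,1,1,2} = 0
G(18) = mex{2,2,1,0} = 3
G(19) = mex{0,2,2,0} = 1
G(20) = mex{3,0,2,1} = 4
G(21) = mex{1,3,0,1} = 2
G(22) = mex{4,1,3,2} = 0
G(23) = mex{2,4,1,2} = 0
G(24) = mex{0,2,4,0} = 1
G_C(24) = 1.
Combined Grundy value = 1 ⊕ 0 ⊕ 1 = 0.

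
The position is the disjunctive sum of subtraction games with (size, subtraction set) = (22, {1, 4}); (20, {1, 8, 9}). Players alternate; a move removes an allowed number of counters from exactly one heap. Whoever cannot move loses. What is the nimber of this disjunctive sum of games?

Heap A, S = {1, 4}:
G(0) = 0
G(1) = mex{0} = 1
G(2) = mex{1} = 0
G(3) = mex{0} = 1
G(4) = mex{1,0} = 2
G(5) = mex{2,1} = 0
G(6) = mex{0,0} = 1
G(7) = mex{1,1} = 0
G(8) = mex{0,2} = 1
G(9) = mex{1,0} = 2
G(10) = mex{2,1} = 0
G(11) = mex{0,0} = 1
G(12) = mex{1,1} = 0
G(13) = mex{0,2} = 1
G(14) = mex{1,0} = 2
G(15) = mex{2,1} = 0
G(16) = mex{0,0} = 1
G(17) = mex{1,1} = 0
G(18) = mex{0,2} = 1
G(19) = mex{1,0} = 2
G(20) = mex{2,1} = 0
G(21) = mex{0,0} = 1
G(22) = mex{1,1} = 0
G_A(22) = 0.
Heap B, S = {1, 8, 9}:
G(0) = 0
G(1) = mex{0} = 1
G(2) = mex{1} = 0
G(3) = mex{0} = 1
G(4) = mex{1} = 0
G(5) = mex{0} = 1
G(6) = mex{1} = 0
G(7) = mex{0} = 1
G(8) = mex{1,0} = 2
G(9) = mex{2,1,0} = 3
G(10) = mex{3,0,1} = 2
G(11) = mex{2,1,0} = 3
G(12) = mex{3,0,1} = 2
G(13) = mex{2,1,0} = 3
G(14) = mex{3,0,1} = 2
G(15) = mex{2,1,0} = 3
G(16) = mex{3,2,1} = 0
G(17) = mex{0,3,2} = 1
G(18) = mex{1,2,3} = 0
G(19) = mex{0,3,2} = 1
G(20) = mex{1,2,3} = 0
G_B(20) = 0.
Combined Grundy value = 0 ⊕ 0 = 0.

0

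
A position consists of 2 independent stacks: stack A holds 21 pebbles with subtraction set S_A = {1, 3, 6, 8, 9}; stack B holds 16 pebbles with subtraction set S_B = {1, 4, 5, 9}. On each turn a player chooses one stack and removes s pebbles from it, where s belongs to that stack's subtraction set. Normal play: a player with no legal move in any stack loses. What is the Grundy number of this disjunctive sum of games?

3

Stack A, S = {1, 3, 6, 8, 9}:
n :  0  1  2  3  4  5  6  7  8  9 10 11 12 13 14 15 16 17 18 19 20 21
G :  0  1  0  1  0  1  2  3  2  3  2  3  4  5  0  1  0  1  0  1  2  3
G_A(21) = 3.
Stack B, S = {1, 4, 5, 9}:
n :  0  1  2  3  4  5  6  7  8  9 10 11 12 13 14 15 16
G :  0  1  0  1  2  3  2  3  0  1  0  1  2  3  2  3  0
G_B(16) = 0.
Combined Grundy value = 3 ⊕ 0 = 3.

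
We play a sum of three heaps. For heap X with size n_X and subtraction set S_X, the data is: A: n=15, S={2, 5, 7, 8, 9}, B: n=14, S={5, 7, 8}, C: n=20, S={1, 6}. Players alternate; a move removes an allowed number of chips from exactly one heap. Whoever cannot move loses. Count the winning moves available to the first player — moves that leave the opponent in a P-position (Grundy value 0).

Heap A, S = {2, 5, 7, 8, 9}:
G(0) = 0
G(1) = mex{} = 0
G(2) = mex{0} = 1
G(3) = mex{0} = 1
G(4) = mex{1} = 0
G(5) = mex{1,0} = 2
G(6) = mex{0,0} = 1
G(7) = mex{2,1,0} = 3
G(8) = mex{1,1,0,0} = 2
G(9) = mex{3,0,1,0,0} = 2
G(10) = mex{2,2,1,1,0} = 3
G(11) = mex{2,1,0,1,1} = 3
G(12) = mex{3,3,2,0,1} = 4
G(13) = mex{3,2,1,2,0} = 4
G(14) = mex{4,2,3,1,2} = 0
G(15) = mex{4,3,2,3,1} = 0
G_A(15) = 0.
Heap B, S = {5, 7, 8}:
G(0) = 0
G(1) = mex{} = 0
G(2) = mex{} = 0
G(3) = mex{} = 0
G(4) = mex{} = 0
G(5) = mex{0} = 1
G(6) = mex{0} = 1
G(7) = mex{0,0} = 1
G(8) = mex{0,0,0} = 1
G(9) = mex{0,0,0} = 1
G(10) = mex{1,0,0} = 2
G(11) = mex{1,0,0} = 2
G(12) = mex{1,1,0} = 2
G(13) = mex{1,1,1} = 0
G(14) = mex{1,1,1} = 0
G_B(14) = 0.
Heap C, S = {1, 6}:
n :  0  1  2  3  4  5  6  7  8  9 10 11 12 13 14 15 16 17 18 19 20
G :  0  1  0  1  0  1  2  0  1  0  1  0  1  2  0  1  0  1  0  1  2
G_C(20) = 2.
Combined Grundy value = 0 ⊕ 0 ⊕ 2 = 2.
A winning move leaves total XOR = 0, i.e. changes one component's Grundy value g to g ⊕ X where X is the current total.
Heap A: need g' = 0⊕2 = 2. Options: 15−2→G=4, 15−5→G=3, 15−7→G=2, 15−8→G=3, 15−9→G=1. Hits: 1.
Heap B: need g' = 0⊕2 = 2. Options: 14−5→G=1, 14−7→G=1, 14−8→G=1. Hits: 0.
Heap C: need g' = 2⊕2 = 0. Options: 20−1→G=1, 20−6→G=0. Hits: 1.

2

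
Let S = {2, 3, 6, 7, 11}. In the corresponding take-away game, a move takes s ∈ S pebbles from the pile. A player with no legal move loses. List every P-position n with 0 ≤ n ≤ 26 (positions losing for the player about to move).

n :  0  1  2  3  4  5  6  7  8  9 10 11 12 13 14 15 16 17 18 19 20 21 22 23 24 25 26
G :  0  0  1  1  2  0  3  1  2  0  0  1  1  2  0  3  1  2  0  0  1  1  2  0  3  1  2
P-positions are exactly the n with G(n) = 0.

0, 1, 5, 9, 10, 14, 18, 19, 23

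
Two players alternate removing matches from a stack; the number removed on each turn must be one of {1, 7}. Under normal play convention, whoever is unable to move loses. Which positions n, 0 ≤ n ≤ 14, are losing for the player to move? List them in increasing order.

0, 2, 4, 6, 8, 10, 12, 14

n :  0  1  2  3  4  5  6  7  8  9 10 11 12 13 14
G :  0  1  0  1  0  1  0  1  0  1  0  1  0  1  0
P-positions are exactly the n with G(n) = 0.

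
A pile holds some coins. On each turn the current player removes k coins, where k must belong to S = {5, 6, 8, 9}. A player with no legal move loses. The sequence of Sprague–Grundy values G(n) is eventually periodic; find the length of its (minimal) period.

G(0) = 0
G(1) = mex{} = 0
G(2) = mex{} = 0
G(3) = mex{} = 0
G(4) = mex{} = 0
G(5) = mex{0} = 1
G(6) = mex{0,0} = 1
G(7) = mex{0,0} = 1
G(8) = mex{0,0,0} = 1
G(9) = mex{0,0,0,0} = 1
G(10) = mex{1,0,0,0} = 2
G(11) = mex{1,1,0,0} = 2
G(12) = mex{1,1,0,0} = 2
G(13) = mex{1,1,1,0} = 2
G(14) = mex{1,1,1,1} = 0
G(15) = mex{2,1,1,1} = 0
G(16) = mex{2,2,1,1} = 0
G(17) = mex{2,2,1,1} = 0
G(18) = mex{2,2,2,1} = 0
G(19) = mex{0,2,2,2} = 1
G(20) = mex{0,0,2,2} = 1
G(21) = mex{0,0,2,2} = 1
G(22) = mex{0,0,0,2} = 1
G(23) = mex{0,0,0,0} = 1
G(24) = mex{1,0,0,0} = 2
G(25) = mex{1,1,0,0} = 2
G(26) = mex{1,1,0,0} = 2
G(27) = mex{1,1,1,0} = 2
G(28) = mex{1,1,1,1} = 0
G(29) = mex{2,1,1,1} = 0
G(n+14) = G(n) holds for n = 0,…,8 (a full window of length max(S) = 9), so the sequence is purely periodic with period 14.

14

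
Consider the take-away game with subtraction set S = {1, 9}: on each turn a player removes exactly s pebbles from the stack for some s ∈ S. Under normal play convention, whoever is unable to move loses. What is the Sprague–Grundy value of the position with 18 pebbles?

0

G(0) = 0
G(1) = mex{0} = 1
G(2) = mex{1} = 0
G(3) = mex{0} = 1
G(4) = mex{1} = 0
G(5) = mex{0} = 1
G(6) = mex{1} = 0
G(7) = mex{0} = 1
G(8) = mex{1} = 0
G(9) = mex{0,0} = 1
G(10) = mex{1,1} = 0
G(11) = mex{0,0} = 1
G(12) = mex{1,1} = 0
G(13) = mex{0,0} = 1
G(14) = mex{1,1} = 0
G(15) = mex{0,0} = 1
G(16) = mex{1,1} = 0
G(17) = mex{0,0} = 1
G(18) = mex{1,1} = 0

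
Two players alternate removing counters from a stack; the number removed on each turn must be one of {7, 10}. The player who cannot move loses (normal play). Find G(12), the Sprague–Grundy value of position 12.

G(0) = 0
G(1) = mex{} = 0
G(2) = mex{} = 0
G(3) = mex{} = 0
G(4) = mex{} = 0
G(5) = mex{} = 0
G(6) = mex{} = 0
G(7) = mex{0} = 1
G(8) = mex{0} = 1
G(9) = mex{0} = 1
G(10) = mex{0,0} = 1
G(11) = mex{0,0} = 1
G(12) = mex{0,0} = 1

1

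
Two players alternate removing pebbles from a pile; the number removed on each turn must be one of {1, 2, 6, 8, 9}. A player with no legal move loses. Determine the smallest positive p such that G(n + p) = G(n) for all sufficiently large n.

7

n :  0  1  2  3  4  5  6  7  8  9 10 11 12 13 14 15 16 17
G :  0  1  2  0  1  2  3  0  1  2  0  1  2  3  0  1  2  0
G(n+7) = G(n) holds for n = 0,…,8 (a full window of length max(S) = 9), so the sequence is purely periodic with period 7.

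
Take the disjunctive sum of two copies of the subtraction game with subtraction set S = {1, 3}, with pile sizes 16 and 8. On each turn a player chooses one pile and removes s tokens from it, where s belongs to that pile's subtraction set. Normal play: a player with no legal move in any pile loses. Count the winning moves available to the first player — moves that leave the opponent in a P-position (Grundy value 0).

0

All piles use S = {1, 3}:
G(0) = 0
G(1) = mex{0} = 1
G(2) = mex{1} = 0
G(3) = mex{0,0} = 1
G(4) = mex{1,1} = 0
G(5) = mex{0,0} = 1
G(6) = mex{1,1} = 0
G(7) = mex{0,0} = 1
G(8) = mex{1,1} = 0
G(9) = mex{0,0} = 1
G(10) = mex{1,1} = 0
G(11) = mex{0,0} = 1
G(12) = mex{1,1} = 0
G(13) = mex{0,0} = 1
G(14) = mex{1,1} = 0
G(15) = mex{0,0} = 1
G(16) = mex{1,1} = 0
Pile A: G(16) = 0.
Pile B: G(8) = 0.
Combined Grundy value = 0 ⊕ 0 = 0.
A winning move leaves total XOR = 0, i.e. changes one component's Grundy value g to g ⊕ X where X is the current total.
Pile A: target g' = 0⊕0 = 0, but every legal move changes the Grundy value (mex property), so 0 moves.
Pile B: target g' = 0⊕0 = 0, but every legal move changes the Grundy value (mex property), so 0 moves.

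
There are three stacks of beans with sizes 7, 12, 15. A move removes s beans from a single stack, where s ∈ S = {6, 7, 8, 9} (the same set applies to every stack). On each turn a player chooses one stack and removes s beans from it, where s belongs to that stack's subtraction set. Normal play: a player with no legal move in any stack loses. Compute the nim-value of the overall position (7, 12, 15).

3

All stacks use S = {6, 7, 8, 9}:
n :  0  1  2  3  4  5  6  7  8  9 10 11 12 13 14 15
G :  0  0  0  0  0  0  1  1  1  1  1  1  2  2  2  0
Stack A: G(7) = 1.
Stack B: G(12) = 2.
Stack C: G(15) = 0.
Combined Grundy value = 1 ⊕ 2 ⊕ 0 = 3.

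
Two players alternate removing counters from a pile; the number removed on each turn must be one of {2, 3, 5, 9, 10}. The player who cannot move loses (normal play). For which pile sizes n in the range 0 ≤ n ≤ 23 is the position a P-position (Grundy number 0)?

G(0) = 0
G(1) = mex{} = 0
G(2) = mex{0} = 1
G(3) = mex{0,0} = 1
G(4) = mex{1,0} = 2
G(5) = mex{1,1,0} = 2
G(6) = mex{2,1,0} = 3
G(7) = mex{2,2,1} = 0
G(8) = mex{3,2,1} = 0
G(9) = mex{0,3,2,0} = 1
G(10) = mex{0,0,2,0,0} = 1
G(11) = mex{1,0,3,1,0} = 2
G(12) = mex{1,1,0,1,1} = 2
G(13) = mex{2,1,0,2,1} = 3
G(14) = mex{2,2,1,2,2} = 0
G(15) = mex{3,2,1,3,2} = 0
G(16) = mex{0,3,2,0,3} = 1
G(17) = mex{0,0,2,0,0} = 1
G(18) = mex{1,0,3,1,0} = 2
G(19) = mex{1,1,0,1,1} = 2
G(20) = mex{2,1,0,2,1} = 3
G(21) = mex{2,2,1,2,2} = 0
G(22) = mex{3,2,1,3,2} = 0
G(23) = mex{0,3,2,0,3} = 1
P-positions are exactly the n with G(n) = 0.

0, 1, 7, 8, 14, 15, 21, 22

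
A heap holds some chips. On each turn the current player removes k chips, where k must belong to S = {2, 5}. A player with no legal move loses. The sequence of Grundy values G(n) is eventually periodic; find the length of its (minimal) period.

7

G(0) = 0
G(1) = mex{} = 0
G(2) = mex{0} = 1
G(3) = mex{0} = 1
G(4) = mex{1} = 0
G(5) = mex{1,0} = 2
G(6) = mex{0,0} = 1
G(7) = mex{2,1} = 0
G(8) = mex{1,1} = 0
G(9) = mex{0,0} = 1
G(10) = mex{0,2} = 1
G(11) = mex{1,1} = 0
G(12) = mex{1,0} = 2
G(13) = mex{0,0} = 1
G(14) = mex{2,1} = 0
G(15) = mex{1,1} = 0
G(n+7) = G(n) holds for n = 0,…,4 (a full window of length max(S) = 5), so the sequence is purely periodic with period 7.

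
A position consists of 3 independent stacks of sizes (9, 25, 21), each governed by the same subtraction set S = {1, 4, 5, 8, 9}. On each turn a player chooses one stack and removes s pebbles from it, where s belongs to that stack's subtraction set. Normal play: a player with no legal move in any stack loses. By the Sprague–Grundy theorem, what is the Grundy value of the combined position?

All stacks use S = {1, 4, 5, 8, 9}:
G(0) = 0
G(1) = mex{0} = 1
G(2) = mex{1} = 0
G(3) = mex{0} = 1
G(4) = mex{1,0} = 2
G(5) = mex{2,1,0} = 3
G(6) = mex{3,0,1} = 2
G(7) = mex{2,1,0} = 3
G(8) = mex{3,2,1,0} = 4
G(9) = mex{4,3,2,1,0} = 5
G(10) = mex{5,2,3,0,1} = 4
G(11) = mex{4,3,2,1,0} = 5
G(12) = mex{5,4,3,2,1} = 0
G(13) = mex{0,5,4,3,2} = 1
G(14) = mex{1,4,5,2,3} = 0
G(15) = mex{0,5,4,3,2} = 1
G(16) = mex{1,0,5,4,3} = 2
G(17) = mex{2,1,0,5,4} = 3
G(18) = mex{3,0,1,4,5} = 2
G(19) = mex{2,1,0,5,4} = 3
G(20) = mex{3,2,1,0,5} = 4
G(21) = mex{4,3,2,1,0} = 5
G(22) = mex{5,2,3,0,1} = 4
G(23) = mex{4,3,2,1,0} = 5
G(24) = mex{5,4,3,2,1} = 0
G(25) = mex{0,5,4,3,2} = 1
Stack A: G(9) = 5.
Stack B: G(25) = 1.
Stack C: G(21) = 5.
Combined Grundy value = 5 ⊕ 1 ⊕ 5 = 1.

1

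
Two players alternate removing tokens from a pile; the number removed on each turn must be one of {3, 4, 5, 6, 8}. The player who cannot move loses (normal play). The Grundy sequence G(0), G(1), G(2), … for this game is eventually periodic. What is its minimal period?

G(0) = 0
G(1) = mex{} = 0
G(2) = mex{} = 0
G(3) = mex{0} = 1
G(4) = mex{0,0} = 1
G(5) = mex{0,0,0} = 1
G(6) = mex{1,0,0,0} = 2
G(7) = mex{1,1,0,0} = 2
G(8) = mex{1,1,1,0,0} = 2
G(9) = mex{2,1,1,1,0} = 3
G(10) = mex{2,2,1,1,0} = 3
G(11) = mex{2,2,2,1,1} = 0
G(12) = mex{3,2,2,2,1} = 0
G(13) = mex{3,3,2,2,1} = 0
G(14) = mex{0,3,3,2,2} = 1
G(15) = mex{0,0,3,3,2} = 1
G(16) = mex{0,0,0,3,2} = 1
G(17) = mex{1,0,0,0,3} = 2
G(18) = mex{1,1,0,0,3} = 2
G(19) = mex{1,1,1,0,0} = 2
G(20) = mex{2,1,1,1,0} = 3
G(21) = mex{2,2,1,1,0} = 3
G(22) = mex{2,2,2,1,1} = 0
G(23) = mex{3,2,2,2,1} = 0
G(n+11) = G(n) holds for n = 0,…,7 (a full window of length max(S) = 8), so the sequence is purely periodic with period 11.

11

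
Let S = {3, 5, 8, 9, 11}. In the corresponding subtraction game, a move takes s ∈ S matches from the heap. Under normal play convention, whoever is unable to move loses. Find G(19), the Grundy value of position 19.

G(0) = 0
G(1) = mex{} = 0
G(2) = mex{} = 0
G(3) = mex{0} = 1
G(4) = mex{0} = 1
G(5) = mex{0,0} = 1
G(6) = mex{1,0} = 2
G(7) = mex{1,0} = 2
G(8) = mex{1,1,0} = 2
G(9) = mex{2,1,0,0} = 3
G(10) = mex{2,1,0,0} = 3
G(11) = mex{2,2,1,0,0} = 3
G(12) = mex{3,2,1,1,0} = 4
G(13) = mex{3,2,1,1,0} = 4
G(14) = mex{3,3,2,1,1} = 0
G(15) = mex{4,3,2,2,1} = 0
G(16) = mex{4,3,2,2,1} = 0
G(17) = mex{0,4,3,2,2} = 1
G(18) = mex{0,4,3,3,2} = 1
G(19) = mex{0,0,3,3,2} = 1

1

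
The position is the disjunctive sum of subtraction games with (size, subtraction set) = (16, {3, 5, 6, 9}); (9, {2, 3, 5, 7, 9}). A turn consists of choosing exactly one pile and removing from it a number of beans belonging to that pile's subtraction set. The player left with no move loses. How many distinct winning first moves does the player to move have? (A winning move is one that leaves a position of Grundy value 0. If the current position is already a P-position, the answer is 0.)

Pile A, S = {3, 5, 6, 9}:
G(0) = 0
G(1) = mex{} = 0
G(2) = mex{} = 0
G(3) = mex{0} = 1
G(4) = mex{0} = 1
G(5) = mex{0,0} = 1
G(6) = mex{1,0,0} = 2
G(7) = mex{1,0,0} = 2
G(8) = mex{1,1,0} = 2
G(9) = mex{2,1,1,0} = 3
G(10) = mex{2,1,1,0} = 3
G(11) = mex{2,2,1,0} = 3
G(12) = mex{3,2,2,1} = 0
G(13) = mex{3,2,2,1} = 0
G(14) = mex{3,3,2,1} = 0
G(15) = mex{0,3,3,2} = 1
G(16) = mex{0,3,3,2} = 1
G_A(16) = 1.
Pile B, S = {2, 3, 5, 7, 9}:
n : 0 1 2 3 4 5 6 7 8 9
G : 0 0 1 1 2 2 3 3 4 4
G_B(9) = 4.
Combined Grundy value = 1 ⊕ 4 = 5.
A winning move leaves total XOR = 0, i.e. changes one component's Grundy value g to g ⊕ X where X is the current total.
Pile A: need g' = 1⊕5 = 4. Options: 16−3→G=0, 16−5→G=3, 16−6→G=3, 16−9→G=2. Hits: 0.
Pile B: need g' = 4⊕5 = 1. Options: 9−2→G=3, 9−3→G=3, 9−5→G=2, 9−7→G=1, 9−9→G=0. Hits: 1.

1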